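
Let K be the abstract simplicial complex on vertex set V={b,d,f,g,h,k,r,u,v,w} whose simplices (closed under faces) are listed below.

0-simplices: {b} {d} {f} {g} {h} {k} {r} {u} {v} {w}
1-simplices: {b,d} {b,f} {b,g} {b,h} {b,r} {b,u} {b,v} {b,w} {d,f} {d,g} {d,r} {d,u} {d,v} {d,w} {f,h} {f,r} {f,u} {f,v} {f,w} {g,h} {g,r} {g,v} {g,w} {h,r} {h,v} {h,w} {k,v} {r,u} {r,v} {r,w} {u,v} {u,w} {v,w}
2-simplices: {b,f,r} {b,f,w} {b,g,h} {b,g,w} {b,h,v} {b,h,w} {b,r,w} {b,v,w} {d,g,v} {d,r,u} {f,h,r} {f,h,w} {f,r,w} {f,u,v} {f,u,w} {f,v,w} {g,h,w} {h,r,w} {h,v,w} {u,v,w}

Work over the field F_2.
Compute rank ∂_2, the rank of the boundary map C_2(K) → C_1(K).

n_0=10 n_1=33 n_2=20  [Z2]
∂1: piv[bd,bf,bg,bh,br,bu,bv,bw,kv] rk=9  ker:df,dg,dr,du,dv,dw,fh,fr,fu,fv,fw,gh,gr,gv,gw,hr,hv,hw,ru,rv,rw,uv,uw,vw
∂2: piv[bfr,bfw,bgh,bgw,bhv,bhw,brw,bvw,dgv,dru,fhr,fhw,fuv,fuw,fvw] rk=15  ker:frw,ghw,hrw,hvw,uvw
rk∂_2=15

rank∂_2=15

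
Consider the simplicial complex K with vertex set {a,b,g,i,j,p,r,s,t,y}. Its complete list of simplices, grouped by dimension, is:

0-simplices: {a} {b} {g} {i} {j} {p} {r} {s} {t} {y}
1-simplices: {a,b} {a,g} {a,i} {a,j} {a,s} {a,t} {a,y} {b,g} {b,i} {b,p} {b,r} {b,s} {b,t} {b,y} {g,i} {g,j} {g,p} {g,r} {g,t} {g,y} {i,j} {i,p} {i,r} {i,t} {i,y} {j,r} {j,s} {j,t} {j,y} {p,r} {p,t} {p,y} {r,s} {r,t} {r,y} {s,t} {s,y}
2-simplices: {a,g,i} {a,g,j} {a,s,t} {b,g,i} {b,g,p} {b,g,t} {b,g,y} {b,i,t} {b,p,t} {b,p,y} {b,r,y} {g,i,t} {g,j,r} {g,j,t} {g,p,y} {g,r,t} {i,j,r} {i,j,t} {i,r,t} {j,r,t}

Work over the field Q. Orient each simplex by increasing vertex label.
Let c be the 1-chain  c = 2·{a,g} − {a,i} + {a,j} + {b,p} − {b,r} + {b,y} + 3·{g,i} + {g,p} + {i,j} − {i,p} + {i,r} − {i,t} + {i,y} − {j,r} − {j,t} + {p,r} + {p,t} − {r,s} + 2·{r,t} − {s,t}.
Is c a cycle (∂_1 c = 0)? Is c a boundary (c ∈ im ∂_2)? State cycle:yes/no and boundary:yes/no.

cycle:no boundary:no

n_0=10 n_1=37 n_2=20  [Q]
∂1: piv[ab,ag,ai,aj,as,at,ay,bp,br] rk=9  ker:bg,bi,bs,bt,by,gi,gj,gp,gr,gt,gy,ij,ip,ir,it,iy,jr,js,jt,jy,pr,pt,py,rs,rt,ry,st,sy
∂2: piv[agi,agj,ast,bgi,bgp,bgt,bgy,bit,bpt,bpy,bry,gjr,gjt,grt,ijr,ijt] rk=16  ker:git,gpy,irt,jrt
∂1c = −2·{a} − {b} − 2·{g} + {i} + 4·{j} − {p} − {r} + 2·{y}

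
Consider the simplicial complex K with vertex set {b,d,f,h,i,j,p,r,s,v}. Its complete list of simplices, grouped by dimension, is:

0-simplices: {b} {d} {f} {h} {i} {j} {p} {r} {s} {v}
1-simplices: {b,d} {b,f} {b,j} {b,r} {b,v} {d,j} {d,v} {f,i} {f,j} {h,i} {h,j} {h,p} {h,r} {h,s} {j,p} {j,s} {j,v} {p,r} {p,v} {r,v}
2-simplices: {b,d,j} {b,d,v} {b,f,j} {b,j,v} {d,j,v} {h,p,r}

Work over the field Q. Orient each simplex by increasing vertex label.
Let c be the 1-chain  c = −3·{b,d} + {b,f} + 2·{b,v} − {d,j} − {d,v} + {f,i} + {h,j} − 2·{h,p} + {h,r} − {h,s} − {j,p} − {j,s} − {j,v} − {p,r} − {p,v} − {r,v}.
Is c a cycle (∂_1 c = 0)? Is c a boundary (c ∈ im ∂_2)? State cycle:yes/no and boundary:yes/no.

n_0=10 n_1=20 n_2=6  [Q]
∂1: piv[bd,bf,bj,br,bv,fi,hi,hp,hs] rk=9  ker:dj,dv,fj,hj,hr,jp,js,jv,pr,pv,rv
∂2: piv[bdj,bdv,bfj,bjv,hpr] rk=5  ker:djv
∂1c = −{d} + {h} + {i} + 3·{j} − {p} + {r} − 2·{s} − 2·{v}

cycle:no boundary:no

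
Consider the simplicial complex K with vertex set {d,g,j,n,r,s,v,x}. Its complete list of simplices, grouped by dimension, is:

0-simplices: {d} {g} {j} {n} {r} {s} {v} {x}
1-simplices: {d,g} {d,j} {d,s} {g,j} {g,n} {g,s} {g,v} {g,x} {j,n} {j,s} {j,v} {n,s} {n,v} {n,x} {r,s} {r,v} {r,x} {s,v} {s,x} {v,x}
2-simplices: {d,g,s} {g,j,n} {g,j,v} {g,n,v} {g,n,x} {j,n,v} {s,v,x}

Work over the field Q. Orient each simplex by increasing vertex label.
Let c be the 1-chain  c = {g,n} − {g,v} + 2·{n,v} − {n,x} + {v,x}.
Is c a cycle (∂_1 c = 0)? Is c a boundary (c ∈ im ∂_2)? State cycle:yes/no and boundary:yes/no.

cycle:yes boundary:no

n_0=8 n_1=20 n_2=7  [Q]
∂1: piv[dg,dj,ds,gn,gv,gx,rs] rk=7  ker:gj,gs,jn,js,jv,ns,nv,nx,rv,rx,sv,sx,vx
∂2: piv[dgs,gjn,gjv,gnv,gnx,svx] rk=6  ker:jnv
∂1c = 0
c vs im∂2: residual ≠ 0 ⇒ not boundary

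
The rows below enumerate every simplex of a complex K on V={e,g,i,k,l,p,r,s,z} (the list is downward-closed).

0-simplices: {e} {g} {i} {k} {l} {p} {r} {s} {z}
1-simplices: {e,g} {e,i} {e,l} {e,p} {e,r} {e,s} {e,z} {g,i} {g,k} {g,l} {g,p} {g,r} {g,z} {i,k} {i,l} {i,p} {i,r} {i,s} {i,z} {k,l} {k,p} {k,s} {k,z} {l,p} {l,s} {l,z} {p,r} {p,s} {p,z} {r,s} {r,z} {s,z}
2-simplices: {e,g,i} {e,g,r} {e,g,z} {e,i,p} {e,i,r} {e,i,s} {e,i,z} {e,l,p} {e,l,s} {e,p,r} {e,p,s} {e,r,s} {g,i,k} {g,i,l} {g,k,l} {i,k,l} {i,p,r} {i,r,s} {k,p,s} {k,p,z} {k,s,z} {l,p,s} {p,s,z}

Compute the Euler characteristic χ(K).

χ(K)=0

n_0=9 n_1=32 n_2=23
χ=+9−32+23=0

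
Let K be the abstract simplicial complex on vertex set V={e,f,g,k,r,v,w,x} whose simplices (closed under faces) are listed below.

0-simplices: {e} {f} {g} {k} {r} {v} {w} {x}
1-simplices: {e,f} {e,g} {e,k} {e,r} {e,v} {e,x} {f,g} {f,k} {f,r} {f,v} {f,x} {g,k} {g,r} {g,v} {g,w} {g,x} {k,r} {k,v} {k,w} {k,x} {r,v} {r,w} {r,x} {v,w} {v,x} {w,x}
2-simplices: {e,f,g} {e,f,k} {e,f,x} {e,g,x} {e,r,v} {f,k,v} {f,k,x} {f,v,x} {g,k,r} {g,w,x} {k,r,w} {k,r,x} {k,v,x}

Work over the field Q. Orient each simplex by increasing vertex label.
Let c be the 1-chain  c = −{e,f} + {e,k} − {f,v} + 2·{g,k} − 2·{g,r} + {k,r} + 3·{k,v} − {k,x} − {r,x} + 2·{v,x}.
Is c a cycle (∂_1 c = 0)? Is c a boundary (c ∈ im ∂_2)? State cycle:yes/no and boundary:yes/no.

n_0=8 n_1=26 n_2=13  [Q]
∂1: piv[ef,eg,ek,er,ev,ex,gw] rk=7  ker:fg,fk,fr,fv,fx,gk,gr,gv,gx,kr,kv,kw,kx,rv,rw,rx,vw,vx,wx
∂2: piv[efg,efk,efx,egx,erv,fkv,fkx,fvx,gkr,gwx,krw,krx] rk=12  ker:kvx
∂1c = 0
c vs im∂2: reduces to 0 ⇒ boundary

cycle:yes boundary:yes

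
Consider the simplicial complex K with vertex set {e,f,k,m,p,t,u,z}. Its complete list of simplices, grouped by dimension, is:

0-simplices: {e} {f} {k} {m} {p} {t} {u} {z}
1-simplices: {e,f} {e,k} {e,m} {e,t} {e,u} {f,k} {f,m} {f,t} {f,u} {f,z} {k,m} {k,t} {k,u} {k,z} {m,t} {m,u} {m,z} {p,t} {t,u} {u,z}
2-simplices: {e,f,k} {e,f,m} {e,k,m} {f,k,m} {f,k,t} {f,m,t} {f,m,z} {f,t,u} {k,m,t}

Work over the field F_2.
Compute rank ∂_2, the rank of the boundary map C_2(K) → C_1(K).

rank∂_2=7

n_0=8 n_1=20 n_2=9  [Z2]
∂1: piv[ef,ek,em,et,eu,fz,pt] rk=7  ker:fk,fm,ft,fu,km,kt,ku,kz,mt,mu,mz,tu,uz
∂2: piv[efk,efm,ekm,fkt,fmt,fmz,ftu] rk=7  ker:fkm,kmt
rk∂_2=7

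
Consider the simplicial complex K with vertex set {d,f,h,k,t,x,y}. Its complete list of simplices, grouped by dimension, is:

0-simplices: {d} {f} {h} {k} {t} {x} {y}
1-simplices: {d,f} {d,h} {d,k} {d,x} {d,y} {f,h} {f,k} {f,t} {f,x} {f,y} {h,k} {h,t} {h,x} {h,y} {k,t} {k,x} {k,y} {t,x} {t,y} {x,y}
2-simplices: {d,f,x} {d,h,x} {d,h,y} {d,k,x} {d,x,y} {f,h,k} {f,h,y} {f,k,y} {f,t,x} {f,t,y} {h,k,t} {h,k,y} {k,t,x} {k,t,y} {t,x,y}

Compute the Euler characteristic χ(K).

χ(K)=2

n_0=7 n_1=20 n_2=15
χ=+7−20+15=2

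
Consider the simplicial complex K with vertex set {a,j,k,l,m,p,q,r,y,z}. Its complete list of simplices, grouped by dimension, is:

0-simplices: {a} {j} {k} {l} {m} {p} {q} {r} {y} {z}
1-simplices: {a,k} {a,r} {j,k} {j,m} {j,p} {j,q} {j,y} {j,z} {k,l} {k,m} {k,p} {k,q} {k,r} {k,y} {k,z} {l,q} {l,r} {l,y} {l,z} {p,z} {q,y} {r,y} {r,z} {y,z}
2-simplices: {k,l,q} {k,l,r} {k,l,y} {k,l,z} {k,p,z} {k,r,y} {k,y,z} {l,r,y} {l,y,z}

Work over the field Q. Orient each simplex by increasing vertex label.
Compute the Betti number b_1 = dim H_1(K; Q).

b_1=8

n_0=10 n_1=24 n_2=9  [Q]
∂1: piv[ak,ar,jk,jm,jp,jq,jy,jz,kl] rk=9  ker:km,kp,kq,kr,ky,kz,lq,lr,ly,lz,pz,qy,ry,rz,yz
∂2: piv[klq,klr,kly,klz,kpz,kry,kyz] rk=7  ker:lry,lyz
b_1=(24−9)−7=8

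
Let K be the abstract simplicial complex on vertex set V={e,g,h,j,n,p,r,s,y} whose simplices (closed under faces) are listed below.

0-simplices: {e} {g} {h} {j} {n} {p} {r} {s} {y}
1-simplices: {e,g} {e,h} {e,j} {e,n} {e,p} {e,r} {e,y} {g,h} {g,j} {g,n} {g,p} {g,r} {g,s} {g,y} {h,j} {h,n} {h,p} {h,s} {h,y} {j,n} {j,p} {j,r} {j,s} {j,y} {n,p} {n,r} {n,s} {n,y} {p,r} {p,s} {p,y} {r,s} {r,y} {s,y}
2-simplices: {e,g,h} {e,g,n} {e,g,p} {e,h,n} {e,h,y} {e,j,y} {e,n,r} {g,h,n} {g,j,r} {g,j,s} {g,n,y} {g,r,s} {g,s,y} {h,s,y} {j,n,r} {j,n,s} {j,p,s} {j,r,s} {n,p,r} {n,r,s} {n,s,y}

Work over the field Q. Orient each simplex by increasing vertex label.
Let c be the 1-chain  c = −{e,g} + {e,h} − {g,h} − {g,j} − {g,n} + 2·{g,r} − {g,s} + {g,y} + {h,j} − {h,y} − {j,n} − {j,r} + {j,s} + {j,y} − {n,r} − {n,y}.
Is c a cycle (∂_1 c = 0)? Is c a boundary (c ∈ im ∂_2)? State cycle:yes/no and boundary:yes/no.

cycle:yes boundary:no

n_0=9 n_1=34 n_2=21  [Q]
∂1: piv[eg,eh,ej,en,ep,er,ey,gs] rk=8  ker:gh,gj,gn,gp,gr,gy,hj,hn,hp,hs,hy,jn,jp,jr,js,jy,np,nr,ns,ny,pr,ps,py,rs,ry,sy
∂2: piv[egh,egn,egp,ehn,ehy,ejy,enr,gjr,gjs,gny,grs,gsy,hsy,jnr,jns,jps,npr,nsy] rk=18  ker:ghn,jrs,nrs
∂1c = 0
c vs im∂2: residual ≠ 0 ⇒ not boundary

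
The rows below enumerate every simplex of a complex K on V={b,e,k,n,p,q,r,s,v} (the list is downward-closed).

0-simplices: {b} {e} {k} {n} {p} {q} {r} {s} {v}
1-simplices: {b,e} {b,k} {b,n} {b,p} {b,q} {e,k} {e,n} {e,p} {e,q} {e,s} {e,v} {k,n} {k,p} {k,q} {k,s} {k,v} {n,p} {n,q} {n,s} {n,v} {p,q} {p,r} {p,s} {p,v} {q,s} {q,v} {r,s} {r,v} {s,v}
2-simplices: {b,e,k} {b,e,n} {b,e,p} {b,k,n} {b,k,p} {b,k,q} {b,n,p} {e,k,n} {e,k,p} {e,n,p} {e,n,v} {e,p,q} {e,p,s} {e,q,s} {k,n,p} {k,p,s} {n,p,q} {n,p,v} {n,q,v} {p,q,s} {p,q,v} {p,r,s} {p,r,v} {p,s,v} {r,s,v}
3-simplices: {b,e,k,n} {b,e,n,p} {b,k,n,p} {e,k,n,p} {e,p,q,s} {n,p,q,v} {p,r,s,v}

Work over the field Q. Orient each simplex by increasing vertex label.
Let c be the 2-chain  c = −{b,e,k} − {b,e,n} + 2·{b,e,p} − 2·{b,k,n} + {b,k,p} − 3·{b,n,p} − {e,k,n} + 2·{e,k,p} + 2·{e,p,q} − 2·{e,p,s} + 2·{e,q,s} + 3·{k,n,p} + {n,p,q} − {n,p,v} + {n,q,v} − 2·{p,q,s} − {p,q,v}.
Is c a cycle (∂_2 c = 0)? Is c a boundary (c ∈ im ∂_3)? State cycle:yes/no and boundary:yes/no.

cycle:yes boundary:yes

n_0=9 n_1=29 n_2=25 n_3=7  [Q]
∂1: piv[be,bk,bn,bp,bq,es,ev,pr] rk=8  ker:ek,en,ep,eq,kn,kp,kq,ks,kv,np,nq,ns,nv,pq,ps,pv,qs,qv,rs,rv,sv
∂2: piv[bek,ben,bep,bkn,bkp,bkq,bnp,env,epq,eps,eqs,kps,npq,npv,nqv,prs,prv,psv] rk=18  ker:ekn,ekp,enp,knp,pqs,pqv,rsv
∂3: piv[bekn,benp,bknp,eknp,epqs,npqv,prsv] rk=7
∂2c = 0
c vs im∂3: reduces to 0 ⇒ boundary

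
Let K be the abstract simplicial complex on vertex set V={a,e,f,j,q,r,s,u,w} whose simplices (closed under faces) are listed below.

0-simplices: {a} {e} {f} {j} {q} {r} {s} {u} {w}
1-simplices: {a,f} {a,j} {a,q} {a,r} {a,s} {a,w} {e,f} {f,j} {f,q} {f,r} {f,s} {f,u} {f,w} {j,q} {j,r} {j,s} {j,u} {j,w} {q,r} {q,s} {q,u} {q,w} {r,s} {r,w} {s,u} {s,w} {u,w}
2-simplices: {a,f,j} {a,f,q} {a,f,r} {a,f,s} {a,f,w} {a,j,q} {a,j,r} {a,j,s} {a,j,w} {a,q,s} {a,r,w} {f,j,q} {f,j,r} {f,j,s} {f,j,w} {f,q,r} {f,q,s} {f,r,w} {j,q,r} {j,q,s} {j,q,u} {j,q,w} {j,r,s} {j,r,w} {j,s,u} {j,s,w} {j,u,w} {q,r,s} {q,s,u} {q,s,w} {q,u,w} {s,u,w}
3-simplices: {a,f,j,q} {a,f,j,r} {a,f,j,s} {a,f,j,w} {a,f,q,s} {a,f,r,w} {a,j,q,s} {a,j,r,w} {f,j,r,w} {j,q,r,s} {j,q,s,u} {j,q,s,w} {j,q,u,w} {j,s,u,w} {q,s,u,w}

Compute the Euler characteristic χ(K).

n_0=9 n_1=27 n_2=32 n_3=15
χ=+9−27+32−15=-1

χ(K)=-1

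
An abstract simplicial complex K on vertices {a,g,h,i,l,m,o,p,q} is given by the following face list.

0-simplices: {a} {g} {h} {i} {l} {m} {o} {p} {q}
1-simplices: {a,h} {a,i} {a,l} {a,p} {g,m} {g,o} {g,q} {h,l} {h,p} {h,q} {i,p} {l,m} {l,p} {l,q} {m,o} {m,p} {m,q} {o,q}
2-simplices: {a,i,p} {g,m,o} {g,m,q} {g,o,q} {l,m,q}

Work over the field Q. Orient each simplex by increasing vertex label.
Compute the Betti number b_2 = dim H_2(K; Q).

b_2=0

n_0=9 n_1=18 n_2=5  [Q]
∂1: piv[ah,ai,al,ap,gm,go,gq,hq] rk=8  ker:hl,hp,ip,lm,lp,lq,mo,mp,mq,oq
∂2: piv[aip,gmo,gmq,goq,lmq] rk=5
b_2=(5−5)−0=0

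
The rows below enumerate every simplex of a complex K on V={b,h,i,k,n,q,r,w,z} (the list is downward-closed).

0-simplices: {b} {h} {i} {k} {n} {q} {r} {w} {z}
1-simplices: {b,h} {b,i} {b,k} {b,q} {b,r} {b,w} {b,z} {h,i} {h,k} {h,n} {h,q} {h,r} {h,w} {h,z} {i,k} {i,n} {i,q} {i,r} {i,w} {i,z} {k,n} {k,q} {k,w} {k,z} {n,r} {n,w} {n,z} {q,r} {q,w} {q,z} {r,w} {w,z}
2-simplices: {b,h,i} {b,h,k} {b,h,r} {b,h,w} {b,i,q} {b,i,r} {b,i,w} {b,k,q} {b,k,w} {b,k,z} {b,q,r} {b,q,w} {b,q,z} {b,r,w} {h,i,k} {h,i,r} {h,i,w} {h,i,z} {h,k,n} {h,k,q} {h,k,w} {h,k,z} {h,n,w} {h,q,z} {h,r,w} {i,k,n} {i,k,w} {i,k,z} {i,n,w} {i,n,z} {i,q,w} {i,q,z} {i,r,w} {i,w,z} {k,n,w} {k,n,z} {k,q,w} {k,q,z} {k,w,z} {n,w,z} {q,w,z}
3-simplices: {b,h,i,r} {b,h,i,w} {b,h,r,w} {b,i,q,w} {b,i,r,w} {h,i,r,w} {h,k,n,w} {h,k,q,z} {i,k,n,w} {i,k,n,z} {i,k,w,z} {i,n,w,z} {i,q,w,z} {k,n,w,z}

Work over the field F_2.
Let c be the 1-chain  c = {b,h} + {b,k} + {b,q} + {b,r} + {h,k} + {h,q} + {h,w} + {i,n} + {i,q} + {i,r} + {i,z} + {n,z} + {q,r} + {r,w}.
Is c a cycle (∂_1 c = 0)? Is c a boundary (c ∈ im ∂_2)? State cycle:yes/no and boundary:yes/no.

n_0=9 n_1=32 n_2=41 n_3=14  [Z2]
∂1: piv[bh,bi,bk,bq,br,bw,bz,hn] rk=8  ker:hi,hk,hq,hr,hw,hz,ik,in,iq,ir,iw,iz,kn,kq,kw,kz,nr,nw,nz,qr,qw,qz,rw,wz
∂2: piv[bhi,bhk,bhr,bhw,biq,bir,biw,bkq,bkw,bkz,bqr,bqw,bqz,brw,hik,hiz,hkn,hkq,hkz,hnw,ikn,inz,iwz] rk=23  ker:hir,hiw,hkw,hqz,hrw,ikw,ikz,inw,iqw,iqz,irw,knw,knz,kqw,kqz,kwz,nwz,qwz
∂3: piv[bhir,bhiw,bhrw,biqw,birw,hknw,hkqz,iknw,iknz,ikwz,inwz,iqwz] rk=12  ker:hirw,knwz
∂1c = 0
c vs im∂2: reduces to 0 ⇒ boundary

cycle:yes boundary:yes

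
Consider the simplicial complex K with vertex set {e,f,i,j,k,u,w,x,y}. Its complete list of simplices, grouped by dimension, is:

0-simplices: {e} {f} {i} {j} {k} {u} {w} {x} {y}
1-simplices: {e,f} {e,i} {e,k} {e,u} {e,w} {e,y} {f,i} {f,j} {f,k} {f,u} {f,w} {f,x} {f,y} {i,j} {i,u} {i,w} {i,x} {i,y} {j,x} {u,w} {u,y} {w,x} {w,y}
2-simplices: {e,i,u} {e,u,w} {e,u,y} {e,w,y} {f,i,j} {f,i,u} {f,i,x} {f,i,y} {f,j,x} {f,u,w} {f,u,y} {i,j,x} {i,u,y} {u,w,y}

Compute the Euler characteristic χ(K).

χ(K)=0

n_0=9 n_1=23 n_2=14
χ=+9−23+14=0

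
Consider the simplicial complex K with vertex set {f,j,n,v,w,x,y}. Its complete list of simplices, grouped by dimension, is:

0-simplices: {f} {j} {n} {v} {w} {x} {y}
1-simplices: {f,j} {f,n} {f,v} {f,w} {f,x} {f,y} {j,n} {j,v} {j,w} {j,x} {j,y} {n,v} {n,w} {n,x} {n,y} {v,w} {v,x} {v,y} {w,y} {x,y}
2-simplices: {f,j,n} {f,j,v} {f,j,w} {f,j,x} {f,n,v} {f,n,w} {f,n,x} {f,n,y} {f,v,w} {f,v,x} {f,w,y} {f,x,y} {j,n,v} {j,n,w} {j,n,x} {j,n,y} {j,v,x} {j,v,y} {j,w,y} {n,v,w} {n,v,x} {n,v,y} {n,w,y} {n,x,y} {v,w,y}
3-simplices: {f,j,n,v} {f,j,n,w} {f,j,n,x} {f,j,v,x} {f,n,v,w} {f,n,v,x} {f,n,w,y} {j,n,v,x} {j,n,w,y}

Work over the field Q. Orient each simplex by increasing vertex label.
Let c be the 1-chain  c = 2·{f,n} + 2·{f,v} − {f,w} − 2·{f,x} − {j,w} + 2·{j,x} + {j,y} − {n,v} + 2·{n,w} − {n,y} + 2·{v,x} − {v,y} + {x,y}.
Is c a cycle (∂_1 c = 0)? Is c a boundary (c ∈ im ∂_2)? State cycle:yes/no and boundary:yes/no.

cycle:no boundary:no

n_0=7 n_1=20 n_2=25 n_3=9  [Q]
∂1: piv[fj,fn,fv,fw,fx,fy] rk=6  ker:jn,jv,jw,jx,jy,nv,nw,nx,ny,vw,vx,vy,wy,xy
∂2: piv[fjn,fjv,fjw,fjx,fnv,fnw,fnx,fny,fvw,fvx,fwy,fxy,jny,jvy] rk=14  ker:jnv,jnw,jnx,jvx,jwy,nvw,nvx,nvy,nwy,nxy,vwy
∂3: piv[fjnv,fjnw,fjnx,fjvx,fnvw,fnvx,fnwy,jnwy] rk=8  ker:jnvx
∂1c = −{f} − 2·{j} + 2·{n} + {x}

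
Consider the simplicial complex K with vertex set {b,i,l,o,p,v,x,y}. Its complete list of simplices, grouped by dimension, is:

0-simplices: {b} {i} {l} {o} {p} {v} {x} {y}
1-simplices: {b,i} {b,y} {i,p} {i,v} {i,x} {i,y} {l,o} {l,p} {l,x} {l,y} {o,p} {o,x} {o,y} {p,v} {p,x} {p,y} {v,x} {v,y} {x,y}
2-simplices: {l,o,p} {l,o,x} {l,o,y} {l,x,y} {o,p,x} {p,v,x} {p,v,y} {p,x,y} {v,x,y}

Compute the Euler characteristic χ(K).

n_0=8 n_1=19 n_2=9
χ=+8−19+9=-2

χ(K)=-2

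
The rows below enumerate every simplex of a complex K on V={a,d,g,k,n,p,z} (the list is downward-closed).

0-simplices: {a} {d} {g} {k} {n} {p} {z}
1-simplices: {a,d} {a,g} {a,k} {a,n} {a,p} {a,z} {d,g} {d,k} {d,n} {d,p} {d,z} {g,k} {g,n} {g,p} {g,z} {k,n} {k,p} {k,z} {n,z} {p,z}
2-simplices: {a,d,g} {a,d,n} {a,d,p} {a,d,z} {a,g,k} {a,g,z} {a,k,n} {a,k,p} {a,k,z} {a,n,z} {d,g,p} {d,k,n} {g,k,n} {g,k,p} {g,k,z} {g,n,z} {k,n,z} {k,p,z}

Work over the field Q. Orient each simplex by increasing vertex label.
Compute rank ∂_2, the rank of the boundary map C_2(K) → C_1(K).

rank∂_2=14

n_0=7 n_1=20 n_2=18  [Q]
∂1: piv[ad,ag,ak,an,ap,az] rk=6  ker:dg,dk,dn,dp,dz,gk,gn,gp,gz,kn,kp,kz,nz,pz
∂2: piv[adg,adn,adp,adz,agk,agz,akn,akp,akz,anz,dgp,dkn,gkn,kpz] rk=14  ker:gkp,gkz,gnz,knz
rk∂_2=14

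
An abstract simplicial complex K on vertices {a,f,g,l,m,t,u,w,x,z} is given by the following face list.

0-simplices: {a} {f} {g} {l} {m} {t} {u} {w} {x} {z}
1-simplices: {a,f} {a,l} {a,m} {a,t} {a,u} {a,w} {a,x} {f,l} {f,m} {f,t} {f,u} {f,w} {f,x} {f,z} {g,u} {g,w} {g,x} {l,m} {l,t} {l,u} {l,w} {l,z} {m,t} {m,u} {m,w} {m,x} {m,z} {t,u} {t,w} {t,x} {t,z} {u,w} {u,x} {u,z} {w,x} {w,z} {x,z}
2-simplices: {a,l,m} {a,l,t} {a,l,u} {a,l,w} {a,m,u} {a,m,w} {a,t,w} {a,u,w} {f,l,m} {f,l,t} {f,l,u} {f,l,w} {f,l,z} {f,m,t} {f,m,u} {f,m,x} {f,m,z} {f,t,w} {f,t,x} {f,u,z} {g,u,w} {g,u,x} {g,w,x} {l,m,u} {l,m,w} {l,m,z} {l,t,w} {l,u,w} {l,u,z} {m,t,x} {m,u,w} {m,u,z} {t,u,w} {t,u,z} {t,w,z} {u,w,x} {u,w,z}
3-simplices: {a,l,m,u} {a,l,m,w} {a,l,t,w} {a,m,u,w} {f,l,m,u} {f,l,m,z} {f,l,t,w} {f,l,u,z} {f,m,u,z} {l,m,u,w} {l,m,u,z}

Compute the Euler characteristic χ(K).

n_0=10 n_1=37 n_2=37 n_3=11
χ=+10−37+37−11=-1

χ(K)=-1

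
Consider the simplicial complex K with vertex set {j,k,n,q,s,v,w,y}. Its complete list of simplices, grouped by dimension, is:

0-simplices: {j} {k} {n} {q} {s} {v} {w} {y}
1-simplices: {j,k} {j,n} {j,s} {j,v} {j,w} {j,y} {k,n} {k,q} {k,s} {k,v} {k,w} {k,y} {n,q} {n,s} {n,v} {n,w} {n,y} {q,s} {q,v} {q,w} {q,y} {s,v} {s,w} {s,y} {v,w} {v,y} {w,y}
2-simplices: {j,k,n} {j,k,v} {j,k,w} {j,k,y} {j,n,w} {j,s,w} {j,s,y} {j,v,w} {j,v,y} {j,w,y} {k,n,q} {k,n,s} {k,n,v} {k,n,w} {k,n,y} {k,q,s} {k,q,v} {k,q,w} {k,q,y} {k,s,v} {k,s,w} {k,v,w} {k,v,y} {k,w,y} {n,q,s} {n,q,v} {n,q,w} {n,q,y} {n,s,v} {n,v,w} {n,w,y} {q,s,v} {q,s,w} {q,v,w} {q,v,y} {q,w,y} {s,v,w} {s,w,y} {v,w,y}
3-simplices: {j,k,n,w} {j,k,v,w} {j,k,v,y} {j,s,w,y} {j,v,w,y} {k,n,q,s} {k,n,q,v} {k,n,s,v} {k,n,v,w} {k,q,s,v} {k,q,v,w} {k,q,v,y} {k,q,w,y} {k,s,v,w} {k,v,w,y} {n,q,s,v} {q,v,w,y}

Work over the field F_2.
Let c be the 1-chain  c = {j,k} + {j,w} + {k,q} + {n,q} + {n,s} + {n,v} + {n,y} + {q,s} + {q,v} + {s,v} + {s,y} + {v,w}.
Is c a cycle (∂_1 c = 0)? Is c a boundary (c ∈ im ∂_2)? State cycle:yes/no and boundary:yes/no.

n_0=8 n_1=27 n_2=39 n_3=17  [Z2]
∂1: piv[jk,jn,js,jv,jw,jy,kq] rk=7  ker:kn,ks,kv,kw,ky,nq,ns,nv,nw,ny,qs,qv,qw,qy,sv,sw,sy,vw,vy,wy
∂2: piv[jkn,jkv,jkw,jky,jnw,jsw,jsy,jvw,jvy,jwy,knq,kns,knv,kny,kqs,kqv,kqw,kqy,ksv,ksw] rk=20  ker:knw,kvw,kvy,kwy,nqs,nqv,nqw,nqy,nsv,nvw,nwy,qsv,qsw,qvw,qvy,qwy,svw,swy,vwy
∂3: piv[jknw,jkvw,jkvy,jswy,jvwy,knqs,knqv,knsv,knvw,kqsv,kqvw,kqvy,kqwy,ksvw,kvwy] rk=15  ker:nqsv,qvwy
∂1c = 0
c vs im∂2: reduces to 0 ⇒ boundary

cycle:yes boundary:yes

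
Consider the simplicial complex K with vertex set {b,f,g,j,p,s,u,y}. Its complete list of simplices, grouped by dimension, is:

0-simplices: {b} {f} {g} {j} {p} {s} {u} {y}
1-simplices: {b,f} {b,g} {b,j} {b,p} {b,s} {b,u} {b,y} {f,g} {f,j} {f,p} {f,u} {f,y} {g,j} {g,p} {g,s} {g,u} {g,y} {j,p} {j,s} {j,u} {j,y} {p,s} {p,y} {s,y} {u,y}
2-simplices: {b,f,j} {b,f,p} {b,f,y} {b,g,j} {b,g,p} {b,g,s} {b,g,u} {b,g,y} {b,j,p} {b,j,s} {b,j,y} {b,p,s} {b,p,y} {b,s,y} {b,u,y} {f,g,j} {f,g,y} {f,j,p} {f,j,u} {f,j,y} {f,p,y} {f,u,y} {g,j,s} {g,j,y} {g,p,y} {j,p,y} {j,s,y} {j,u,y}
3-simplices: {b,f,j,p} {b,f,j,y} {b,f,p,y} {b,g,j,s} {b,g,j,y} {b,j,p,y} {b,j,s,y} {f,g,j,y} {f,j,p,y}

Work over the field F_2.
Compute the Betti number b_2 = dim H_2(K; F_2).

n_0=8 n_1=25 n_2=28 n_3=9  [Z2]
∂1: piv[bf,bg,bj,bp,bs,bu,by] rk=7  ker:fg,fj,fp,fu,fy,gj,gp,gs,gu,gy,jp,js,ju,jy,ps,py,sy,uy
∂2: piv[bfj,bfp,bfy,bgj,bgp,bgs,bgu,bgy,bjp,bjs,bjy,bps,bpy,bsy,buy,fgj,fju,fuy] rk=18  ker:fgy,fjp,fjy,fpy,gjs,gjy,gpy,jpy,jsy,juy
∂3: piv[bfjp,bfjy,bfpy,bgjs,bgjy,bjpy,bjsy,fgjy] rk=8  ker:fjpy
b_2=(28−18)−8=2

b_2=2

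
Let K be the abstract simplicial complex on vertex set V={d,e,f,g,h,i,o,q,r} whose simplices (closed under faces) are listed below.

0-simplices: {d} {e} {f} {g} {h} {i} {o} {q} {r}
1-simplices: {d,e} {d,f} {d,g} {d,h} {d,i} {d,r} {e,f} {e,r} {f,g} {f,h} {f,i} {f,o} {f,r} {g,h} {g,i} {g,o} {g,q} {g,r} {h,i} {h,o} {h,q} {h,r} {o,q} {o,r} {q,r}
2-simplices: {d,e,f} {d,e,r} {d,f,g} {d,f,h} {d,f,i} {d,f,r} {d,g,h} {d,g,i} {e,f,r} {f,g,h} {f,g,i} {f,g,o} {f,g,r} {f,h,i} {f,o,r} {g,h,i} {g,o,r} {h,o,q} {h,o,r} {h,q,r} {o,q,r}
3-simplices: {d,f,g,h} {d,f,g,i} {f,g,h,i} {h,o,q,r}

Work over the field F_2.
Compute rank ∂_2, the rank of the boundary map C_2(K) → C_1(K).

rank∂_2=15

n_0=9 n_1=25 n_2=21 n_3=4  [Z2]
∂1: piv[de,df,dg,dh,di,dr,fo,gq] rk=8  ker:ef,er,fg,fh,fi,fr,gh,gi,go,gr,hi,ho,hq,hr,oq,or,qr
∂2: piv[def,der,dfg,dfh,dfi,dfr,dgh,dgi,fgo,fgr,fhi,for,hoq,hor,hqr] rk=15  ker:efr,fgh,fgi,ghi,gor,oqr
∂3: piv[dfgh,dfgi,fghi,hoqr] rk=4
rk∂_2=15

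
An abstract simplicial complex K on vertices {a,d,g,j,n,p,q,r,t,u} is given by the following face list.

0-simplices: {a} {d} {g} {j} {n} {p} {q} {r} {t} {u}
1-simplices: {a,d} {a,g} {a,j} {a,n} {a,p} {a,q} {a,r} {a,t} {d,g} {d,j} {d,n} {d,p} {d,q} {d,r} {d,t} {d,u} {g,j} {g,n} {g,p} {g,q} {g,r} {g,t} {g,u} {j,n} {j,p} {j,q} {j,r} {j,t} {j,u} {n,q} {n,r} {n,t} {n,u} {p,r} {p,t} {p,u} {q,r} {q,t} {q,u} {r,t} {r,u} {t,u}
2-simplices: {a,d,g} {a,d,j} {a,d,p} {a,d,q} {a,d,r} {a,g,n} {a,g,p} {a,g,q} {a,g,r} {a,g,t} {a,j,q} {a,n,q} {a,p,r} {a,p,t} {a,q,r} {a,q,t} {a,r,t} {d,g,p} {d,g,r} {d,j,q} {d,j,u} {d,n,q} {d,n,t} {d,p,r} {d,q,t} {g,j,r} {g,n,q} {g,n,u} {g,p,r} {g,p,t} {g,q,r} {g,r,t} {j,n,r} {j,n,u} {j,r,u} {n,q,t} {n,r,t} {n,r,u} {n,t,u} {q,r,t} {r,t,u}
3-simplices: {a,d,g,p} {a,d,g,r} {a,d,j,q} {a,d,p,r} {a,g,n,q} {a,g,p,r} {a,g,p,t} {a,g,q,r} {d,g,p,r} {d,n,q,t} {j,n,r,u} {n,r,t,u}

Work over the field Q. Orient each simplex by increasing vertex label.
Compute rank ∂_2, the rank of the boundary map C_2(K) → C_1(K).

rank∂_2=28

n_0=10 n_1=42 n_2=41 n_3=12  [Q]
∂1: piv[ad,ag,aj,an,ap,aq,ar,at,du] rk=9  ker:dg,dj,dn,dp,dq,dr,dt,gj,gn,gp,gq,gr,gt,gu,jn,jp,jq,jr,jt,ju,nq,nr,nt,nu,pr,pt,pu,qr,qt,qu,rt,ru,tu
∂2: piv[adg,adj,adp,adq,adr,agn,agp,agq,agr,agt,ajq,anq,apr,apt,aqr,aqt,art,dju,dnq,dnt,dqt,gjr,gnu,jnr,jnu,jru,nrt,ntu] rk=28  ker:dgp,dgr,djq,dpr,gnq,gpr,gpt,gqr,grt,nqt,nru,qrt,rtu
∂3: piv[adgp,adgr,adjq,adpr,agnq,agpr,agpt,agqr,dnqt,jnru,nrtu] rk=11  ker:dgpr
rk∂_2=28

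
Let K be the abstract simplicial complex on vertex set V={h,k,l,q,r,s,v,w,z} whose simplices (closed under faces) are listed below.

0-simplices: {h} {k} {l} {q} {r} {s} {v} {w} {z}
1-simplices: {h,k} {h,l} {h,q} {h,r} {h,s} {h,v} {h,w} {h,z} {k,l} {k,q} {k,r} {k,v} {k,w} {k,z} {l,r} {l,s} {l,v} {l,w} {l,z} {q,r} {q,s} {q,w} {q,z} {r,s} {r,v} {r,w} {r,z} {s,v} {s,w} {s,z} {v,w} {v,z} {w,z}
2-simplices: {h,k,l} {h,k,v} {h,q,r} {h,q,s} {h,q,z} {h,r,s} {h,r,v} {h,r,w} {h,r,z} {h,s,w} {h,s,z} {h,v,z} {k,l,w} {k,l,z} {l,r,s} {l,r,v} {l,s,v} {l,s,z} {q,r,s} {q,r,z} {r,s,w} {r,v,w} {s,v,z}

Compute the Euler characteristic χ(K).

n_0=9 n_1=33 n_2=23
χ=+9−33+23=-1

χ(K)=-1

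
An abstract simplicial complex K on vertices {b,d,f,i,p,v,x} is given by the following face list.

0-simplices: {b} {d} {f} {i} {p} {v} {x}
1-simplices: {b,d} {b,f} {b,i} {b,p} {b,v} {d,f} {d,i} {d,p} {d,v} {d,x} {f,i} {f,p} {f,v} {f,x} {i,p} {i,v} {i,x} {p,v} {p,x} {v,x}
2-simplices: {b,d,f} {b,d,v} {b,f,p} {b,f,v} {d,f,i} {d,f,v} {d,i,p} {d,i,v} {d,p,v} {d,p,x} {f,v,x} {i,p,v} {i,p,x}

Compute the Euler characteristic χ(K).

n_0=7 n_1=20 n_2=13
χ=+7−20+13=0

χ(K)=0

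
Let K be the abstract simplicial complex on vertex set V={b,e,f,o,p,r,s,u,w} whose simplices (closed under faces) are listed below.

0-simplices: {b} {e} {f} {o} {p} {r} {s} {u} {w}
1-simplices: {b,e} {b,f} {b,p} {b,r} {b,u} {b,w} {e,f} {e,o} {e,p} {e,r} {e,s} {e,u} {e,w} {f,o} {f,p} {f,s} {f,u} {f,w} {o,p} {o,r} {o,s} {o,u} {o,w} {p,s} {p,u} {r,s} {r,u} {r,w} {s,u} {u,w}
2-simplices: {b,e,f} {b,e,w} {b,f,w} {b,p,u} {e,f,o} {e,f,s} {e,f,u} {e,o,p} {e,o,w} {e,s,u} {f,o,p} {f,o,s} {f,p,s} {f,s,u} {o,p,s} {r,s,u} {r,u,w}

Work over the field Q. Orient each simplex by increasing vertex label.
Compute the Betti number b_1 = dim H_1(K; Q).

n_0=9 n_1=30 n_2=17  [Q]
∂1: piv[be,bf,bp,br,bu,bw,eo,es] rk=8  ker:ef,ep,er,eu,ew,fo,fp,fs,fu,fw,op,or,os,ou,ow,ps,pu,rs,ru,rw,su,uw
∂2: piv[bef,bew,bfw,bpu,efo,efs,efu,eop,eow,esu,fop,fos,fps,rsu,ruw] rk=15  ker:fsu,ops
b_1=(30−8)−15=7

b_1=7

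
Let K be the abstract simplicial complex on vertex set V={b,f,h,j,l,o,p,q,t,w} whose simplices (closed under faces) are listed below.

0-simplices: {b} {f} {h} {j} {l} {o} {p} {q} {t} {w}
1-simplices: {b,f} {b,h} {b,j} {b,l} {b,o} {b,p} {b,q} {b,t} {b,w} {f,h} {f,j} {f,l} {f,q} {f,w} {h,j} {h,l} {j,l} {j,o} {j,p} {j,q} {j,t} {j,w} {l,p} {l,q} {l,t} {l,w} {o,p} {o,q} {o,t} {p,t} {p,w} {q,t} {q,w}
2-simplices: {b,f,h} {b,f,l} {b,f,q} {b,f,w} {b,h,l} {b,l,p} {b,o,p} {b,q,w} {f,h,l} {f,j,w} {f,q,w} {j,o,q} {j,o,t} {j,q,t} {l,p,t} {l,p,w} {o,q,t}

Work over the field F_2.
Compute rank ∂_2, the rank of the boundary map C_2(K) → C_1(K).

n_0=10 n_1=33 n_2=17  [Z2]
∂1: piv[bf,bh,bj,bl,bo,bp,bq,bt,bw] rk=9  ker:fh,fj,fl,fq,fw,hj,hl,jl,jo,jp,jq,jt,jw,lp,lq,lt,lw,op,oq,ot,pt,pw,qt,qw
∂2: piv[bfh,bfl,bfq,bfw,bhl,blp,bop,bqw,fjw,joq,jot,jqt,lpt,lpw] rk=14  ker:fhl,fqw,oqt
rk∂_2=14

rank∂_2=14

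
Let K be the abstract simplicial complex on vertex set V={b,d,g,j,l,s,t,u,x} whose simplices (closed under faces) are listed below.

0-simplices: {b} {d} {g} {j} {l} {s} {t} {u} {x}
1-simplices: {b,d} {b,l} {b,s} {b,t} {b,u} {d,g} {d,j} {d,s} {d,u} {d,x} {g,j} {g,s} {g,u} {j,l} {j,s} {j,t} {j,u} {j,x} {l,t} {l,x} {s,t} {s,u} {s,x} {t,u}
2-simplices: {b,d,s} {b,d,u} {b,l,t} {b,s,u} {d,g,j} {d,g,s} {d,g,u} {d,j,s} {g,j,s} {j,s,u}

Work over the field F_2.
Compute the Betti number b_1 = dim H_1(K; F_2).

n_0=9 n_1=24 n_2=10  [Z2]
∂1: piv[bd,bl,bs,bt,bu,dg,dj,dx] rk=8  ker:ds,du,gj,gs,gu,jl,js,jt,ju,jx,lt,lx,st,su,sx,tu
∂2: piv[bds,bdu,blt,bsu,dgj,dgs,dgu,djs,jsu] rk=9  ker:gjs
b_1=(24−8)−9=7

b_1=7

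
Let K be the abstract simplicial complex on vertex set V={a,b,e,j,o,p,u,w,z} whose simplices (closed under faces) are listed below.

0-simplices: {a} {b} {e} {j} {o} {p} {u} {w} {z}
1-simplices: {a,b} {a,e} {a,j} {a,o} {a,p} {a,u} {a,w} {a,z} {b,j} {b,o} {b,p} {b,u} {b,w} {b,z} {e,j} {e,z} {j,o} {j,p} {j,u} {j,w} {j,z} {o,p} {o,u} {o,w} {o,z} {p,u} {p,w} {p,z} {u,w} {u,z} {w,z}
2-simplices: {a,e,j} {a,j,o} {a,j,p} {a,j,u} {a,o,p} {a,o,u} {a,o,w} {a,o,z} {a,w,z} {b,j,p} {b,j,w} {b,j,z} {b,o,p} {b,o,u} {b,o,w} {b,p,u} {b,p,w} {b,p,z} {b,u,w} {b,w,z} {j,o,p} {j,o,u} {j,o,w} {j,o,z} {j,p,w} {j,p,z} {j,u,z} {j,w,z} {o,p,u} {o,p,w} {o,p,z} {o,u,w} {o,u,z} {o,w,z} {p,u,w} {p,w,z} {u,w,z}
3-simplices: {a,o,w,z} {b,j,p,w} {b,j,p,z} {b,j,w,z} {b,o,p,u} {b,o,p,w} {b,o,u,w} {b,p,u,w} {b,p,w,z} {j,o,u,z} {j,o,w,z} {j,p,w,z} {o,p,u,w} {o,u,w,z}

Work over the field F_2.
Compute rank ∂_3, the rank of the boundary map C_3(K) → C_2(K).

n_0=9 n_1=31 n_2=37 n_3=14  [Z2]
∂1: piv[ab,ae,aj,ao,ap,au,aw,az] rk=8  ker:bj,bo,bp,bu,bw,bz,ej,ez,jo,jp,ju,jw,jz,op,ou,ow,oz,pu,pw,pz,uw,uz,wz
∂2: piv[aej,ajo,ajp,aju,aop,aou,aow,aoz,awz,bjp,bjw,bjz,bop,bou,bow,bpu,bpw,bpz,buw,bwz,juz] rk=21  ker:jop,jou,jow,joz,jpw,jpz,jwz,opu,opw,opz,ouw,ouz,owz,puw,pwz,uwz
∂3: piv[aowz,bjpw,bjpz,bjwz,bopu,bopw,bouw,bpuw,bpwz,jouz,jowz,ouwz] rk=12  ker:jpwz,opuw
rk∂_3=12

rank∂_3=12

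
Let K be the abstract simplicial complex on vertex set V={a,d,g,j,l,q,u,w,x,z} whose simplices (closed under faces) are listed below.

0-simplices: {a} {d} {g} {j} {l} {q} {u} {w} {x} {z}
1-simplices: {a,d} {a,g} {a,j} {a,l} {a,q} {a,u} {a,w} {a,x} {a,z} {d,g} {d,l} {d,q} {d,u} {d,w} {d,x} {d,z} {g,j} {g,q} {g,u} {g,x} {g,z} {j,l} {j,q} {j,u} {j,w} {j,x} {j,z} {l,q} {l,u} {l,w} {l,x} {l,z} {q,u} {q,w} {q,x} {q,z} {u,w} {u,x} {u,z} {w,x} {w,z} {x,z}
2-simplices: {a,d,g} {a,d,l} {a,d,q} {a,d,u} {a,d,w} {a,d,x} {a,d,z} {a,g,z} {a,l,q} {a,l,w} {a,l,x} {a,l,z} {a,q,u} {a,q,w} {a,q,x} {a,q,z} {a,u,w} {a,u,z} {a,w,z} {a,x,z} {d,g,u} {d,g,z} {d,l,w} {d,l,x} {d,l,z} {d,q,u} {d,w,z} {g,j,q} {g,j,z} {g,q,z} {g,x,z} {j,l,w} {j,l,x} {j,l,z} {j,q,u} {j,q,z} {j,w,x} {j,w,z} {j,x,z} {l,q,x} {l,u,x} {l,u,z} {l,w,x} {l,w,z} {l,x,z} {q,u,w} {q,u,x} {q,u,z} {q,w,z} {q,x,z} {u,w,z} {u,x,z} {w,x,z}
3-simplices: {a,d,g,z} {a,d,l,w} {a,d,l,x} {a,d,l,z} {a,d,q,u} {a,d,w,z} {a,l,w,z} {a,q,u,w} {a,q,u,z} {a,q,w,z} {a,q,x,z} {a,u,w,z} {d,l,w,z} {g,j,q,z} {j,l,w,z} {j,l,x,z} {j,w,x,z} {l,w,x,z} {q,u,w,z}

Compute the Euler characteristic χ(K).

n_0=10 n_1=42 n_2=53 n_3=19
χ=+10−42+53−19=2

χ(K)=2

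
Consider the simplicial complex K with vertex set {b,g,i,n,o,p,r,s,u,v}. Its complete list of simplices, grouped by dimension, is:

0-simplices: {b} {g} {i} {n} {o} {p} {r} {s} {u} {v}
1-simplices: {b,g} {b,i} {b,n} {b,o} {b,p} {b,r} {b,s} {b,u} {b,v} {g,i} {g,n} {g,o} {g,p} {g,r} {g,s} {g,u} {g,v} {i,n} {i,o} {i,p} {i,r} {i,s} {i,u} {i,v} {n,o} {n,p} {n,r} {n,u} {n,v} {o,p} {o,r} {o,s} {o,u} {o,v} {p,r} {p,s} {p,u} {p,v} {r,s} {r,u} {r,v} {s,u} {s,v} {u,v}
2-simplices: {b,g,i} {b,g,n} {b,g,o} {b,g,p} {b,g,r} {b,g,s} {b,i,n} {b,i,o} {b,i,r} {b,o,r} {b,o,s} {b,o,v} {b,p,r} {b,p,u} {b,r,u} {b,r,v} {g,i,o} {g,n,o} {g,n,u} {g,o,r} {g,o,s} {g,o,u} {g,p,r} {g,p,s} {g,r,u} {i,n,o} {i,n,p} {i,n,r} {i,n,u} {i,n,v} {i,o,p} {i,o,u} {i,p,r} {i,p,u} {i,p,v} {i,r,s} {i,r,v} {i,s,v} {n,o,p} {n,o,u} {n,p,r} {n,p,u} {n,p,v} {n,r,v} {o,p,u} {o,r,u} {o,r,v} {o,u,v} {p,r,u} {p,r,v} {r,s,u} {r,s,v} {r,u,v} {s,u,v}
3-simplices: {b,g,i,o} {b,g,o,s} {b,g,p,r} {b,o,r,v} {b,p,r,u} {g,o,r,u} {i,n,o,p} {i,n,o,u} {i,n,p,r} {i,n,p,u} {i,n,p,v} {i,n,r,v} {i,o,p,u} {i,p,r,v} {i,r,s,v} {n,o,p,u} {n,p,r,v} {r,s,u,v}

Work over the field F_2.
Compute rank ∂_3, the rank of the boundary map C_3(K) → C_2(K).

n_0=10 n_1=44 n_2=54 n_3=18  [Z2]
∂1: piv[bg,bi,bn,bo,bp,br,bs,bu,bv] rk=9  ker:gi,gn,go,gp,gr,gs,gu,gv,in,io,ip,ir,is,iu,iv,no,np,nr,nu,nv,op,or,os,ou,ov,pr,ps,pu,pv,rs,ru,rv,su,sv,uv
∂2: piv[bgi,bgn,bgo,bgp,bgr,bgs,bin,bio,bir,bor,bos,bov,bpr,bpu,bru,brv,gno,gnu,gou,gps,gru,inp,inr,inu,inv,iop,ipr,ipv,irs,irv,isv,ouv,rsu] rk=33  ker:gio,gor,gos,gpr,ino,iou,ipu,nop,nou,npr,npu,npv,nrv,opu,oru,orv,pru,prv,rsv,ruv,suv
∂3: piv[bgio,bgos,bgpr,borv,bpru,goru,inop,inou,inpr,inpu,inpv,inrv,iopu,iprv,irsv,rsuv] rk=16  ker:nopu,nprv
rk∂_3=16

rank∂_3=16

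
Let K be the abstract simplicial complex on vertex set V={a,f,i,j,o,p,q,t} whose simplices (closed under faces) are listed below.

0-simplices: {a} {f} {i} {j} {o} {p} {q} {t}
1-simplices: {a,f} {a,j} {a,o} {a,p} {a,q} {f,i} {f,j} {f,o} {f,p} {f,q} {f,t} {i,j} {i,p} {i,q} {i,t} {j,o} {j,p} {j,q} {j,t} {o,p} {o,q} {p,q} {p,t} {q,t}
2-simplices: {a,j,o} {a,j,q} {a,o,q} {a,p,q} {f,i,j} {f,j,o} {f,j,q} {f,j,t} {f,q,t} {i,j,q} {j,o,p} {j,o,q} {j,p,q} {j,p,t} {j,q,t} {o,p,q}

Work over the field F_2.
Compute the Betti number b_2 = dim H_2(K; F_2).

n_0=8 n_1=24 n_2=16  [Z2]
∂1: piv[af,aj,ao,ap,aq,fi,ft] rk=7  ker:fj,fo,fp,fq,ij,ip,iq,it,jo,jp,jq,jt,op,oq,pq,pt,qt
∂2: piv[ajo,ajq,aoq,apq,fij,fjo,fjq,fjt,fqt,ijq,jop,jpq,jpt] rk=13  ker:joq,jqt,opq
b_2=(16−13)−0=3

b_2=3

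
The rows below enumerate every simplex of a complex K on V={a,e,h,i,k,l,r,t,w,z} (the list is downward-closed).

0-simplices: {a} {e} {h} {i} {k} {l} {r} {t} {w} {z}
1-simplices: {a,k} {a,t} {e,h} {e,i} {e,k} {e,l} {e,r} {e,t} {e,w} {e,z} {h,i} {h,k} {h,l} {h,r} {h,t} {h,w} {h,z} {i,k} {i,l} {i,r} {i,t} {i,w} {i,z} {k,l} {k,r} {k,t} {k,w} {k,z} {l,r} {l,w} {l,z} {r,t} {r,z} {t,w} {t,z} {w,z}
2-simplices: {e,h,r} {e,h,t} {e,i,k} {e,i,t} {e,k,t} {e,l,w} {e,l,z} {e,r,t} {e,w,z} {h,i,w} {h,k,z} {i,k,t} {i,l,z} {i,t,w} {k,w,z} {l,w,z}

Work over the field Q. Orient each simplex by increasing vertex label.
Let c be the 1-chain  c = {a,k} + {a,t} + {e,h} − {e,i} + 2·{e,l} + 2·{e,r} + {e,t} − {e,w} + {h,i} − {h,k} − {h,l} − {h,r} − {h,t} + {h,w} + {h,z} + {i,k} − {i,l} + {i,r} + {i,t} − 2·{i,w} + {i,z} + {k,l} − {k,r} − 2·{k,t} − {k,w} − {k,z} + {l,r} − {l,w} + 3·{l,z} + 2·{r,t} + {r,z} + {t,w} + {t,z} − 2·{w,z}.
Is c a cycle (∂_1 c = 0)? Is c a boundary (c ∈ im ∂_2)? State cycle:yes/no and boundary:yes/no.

cycle:no boundary:no

n_0=10 n_1=36 n_2=16  [Q]
∂1: piv[ak,at,eh,ei,ek,el,er,ew,ez] rk=9  ker:et,hi,hk,hl,hr,ht,hw,hz,ik,il,ir,it,iw,iz,kl,kr,kt,kw,kz,lr,lw,lz,rt,rz,tw,tz,wz
∂2: piv[ehr,eht,eik,eit,ekt,elw,elz,ert,ewz,hiw,hkz,ilz,itw,kwz] rk=14  ker:ikt,lwz
∂1c = −2·{a} − 4·{e} + 2·{h} − {i} + 5·{k} − 2·{l} − {r} − {w} + 4·{z}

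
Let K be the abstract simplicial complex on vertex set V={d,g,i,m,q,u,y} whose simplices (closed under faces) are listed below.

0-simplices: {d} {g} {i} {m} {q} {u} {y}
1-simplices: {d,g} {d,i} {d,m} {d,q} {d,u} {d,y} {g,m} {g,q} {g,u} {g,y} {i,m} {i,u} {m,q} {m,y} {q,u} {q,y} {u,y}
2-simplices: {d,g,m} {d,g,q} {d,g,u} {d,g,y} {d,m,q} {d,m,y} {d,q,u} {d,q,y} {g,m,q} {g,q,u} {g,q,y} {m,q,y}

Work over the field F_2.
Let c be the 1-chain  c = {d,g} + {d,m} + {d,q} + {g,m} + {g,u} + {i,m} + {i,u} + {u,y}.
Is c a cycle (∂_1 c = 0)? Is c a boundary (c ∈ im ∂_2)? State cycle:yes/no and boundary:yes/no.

cycle:no boundary:no

n_0=7 n_1=17 n_2=12  [Z2]
∂1: piv[dg,di,dm,dq,du,dy] rk=6  ker:gm,gq,gu,gy,im,iu,mq,my,qu,qy,uy
∂2: piv[dgm,dgq,dgu,dgy,dmq,dmy,dqu,dqy] rk=8  ker:gmq,gqu,gqy,mqy
∂1c = {d} + {g} + {m} + {q} + {u} + {y}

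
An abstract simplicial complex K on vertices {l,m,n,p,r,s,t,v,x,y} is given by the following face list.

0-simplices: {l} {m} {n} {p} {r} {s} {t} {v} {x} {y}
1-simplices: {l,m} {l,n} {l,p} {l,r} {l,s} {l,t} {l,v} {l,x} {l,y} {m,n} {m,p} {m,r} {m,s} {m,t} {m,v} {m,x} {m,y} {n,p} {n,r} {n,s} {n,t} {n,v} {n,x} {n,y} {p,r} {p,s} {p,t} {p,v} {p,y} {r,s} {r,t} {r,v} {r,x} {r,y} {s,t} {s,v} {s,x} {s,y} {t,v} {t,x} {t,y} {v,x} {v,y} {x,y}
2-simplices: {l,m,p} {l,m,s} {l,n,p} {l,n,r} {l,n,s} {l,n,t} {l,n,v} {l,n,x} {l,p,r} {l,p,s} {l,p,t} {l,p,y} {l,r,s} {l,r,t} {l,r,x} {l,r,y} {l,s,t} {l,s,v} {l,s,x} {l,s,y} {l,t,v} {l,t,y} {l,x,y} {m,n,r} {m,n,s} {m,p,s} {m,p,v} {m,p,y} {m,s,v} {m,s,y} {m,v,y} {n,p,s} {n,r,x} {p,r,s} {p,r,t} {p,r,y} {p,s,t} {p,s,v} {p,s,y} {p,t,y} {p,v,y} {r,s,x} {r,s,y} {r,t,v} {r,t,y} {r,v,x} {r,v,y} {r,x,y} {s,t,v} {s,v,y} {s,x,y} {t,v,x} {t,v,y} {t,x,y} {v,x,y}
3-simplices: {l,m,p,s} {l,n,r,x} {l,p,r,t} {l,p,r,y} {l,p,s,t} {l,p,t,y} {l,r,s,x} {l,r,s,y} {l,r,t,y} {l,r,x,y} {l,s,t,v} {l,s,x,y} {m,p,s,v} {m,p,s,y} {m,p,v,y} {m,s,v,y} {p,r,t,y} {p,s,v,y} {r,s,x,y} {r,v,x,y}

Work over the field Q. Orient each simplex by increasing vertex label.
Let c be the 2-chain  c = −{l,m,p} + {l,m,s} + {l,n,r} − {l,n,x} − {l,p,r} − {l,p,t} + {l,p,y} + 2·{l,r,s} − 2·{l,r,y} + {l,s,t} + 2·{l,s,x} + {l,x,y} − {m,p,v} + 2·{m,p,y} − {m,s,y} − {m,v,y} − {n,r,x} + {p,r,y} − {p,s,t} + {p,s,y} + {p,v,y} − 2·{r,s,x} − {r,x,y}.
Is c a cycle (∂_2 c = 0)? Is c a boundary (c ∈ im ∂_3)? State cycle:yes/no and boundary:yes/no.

n_0=10 n_1=44 n_2=55 n_3=20  [Q]
∂1: piv[lm,ln,lp,lr,ls,lt,lv,lx,ly] rk=9  ker:mn,mp,mr,ms,mt,mv,mx,my,np,nr,ns,nt,nv,nx,ny,pr,ps,pt,pv,py,rs,rt,rv,rx,ry,st,sv,sx,sy,tv,tx,ty,vx,vy,xy
∂2: piv[lmp,lms,lnp,lnr,lns,lnt,lnv,lnx,lpr,lps,lpt,lpy,lrs,lrt,lrx,lry,lst,lsv,lsx,lsy,ltv,lty,lxy,mnr,mns,mpv,mpy,msv,mvy,rtv,rvx,tvx] rk=32  ker:mps,msy,nps,nrx,prs,prt,pry,pst,psv,psy,pty,pvy,rsx,rsy,rty,rvy,rxy,stv,svy,sxy,tvy,txy,vxy
∂3: piv[lmps,lnrx,lprt,lpry,lpst,lpty,lrsx,lrsy,lrty,lrxy,lstv,lsxy,mpsv,mpsy,mpvy,msvy,rvxy] rk=17  ker:prty,psvy,rsxy
∂2c = 0
c vs im∂3: reduces to 0 ⇒ boundary

cycle:yes boundary:yes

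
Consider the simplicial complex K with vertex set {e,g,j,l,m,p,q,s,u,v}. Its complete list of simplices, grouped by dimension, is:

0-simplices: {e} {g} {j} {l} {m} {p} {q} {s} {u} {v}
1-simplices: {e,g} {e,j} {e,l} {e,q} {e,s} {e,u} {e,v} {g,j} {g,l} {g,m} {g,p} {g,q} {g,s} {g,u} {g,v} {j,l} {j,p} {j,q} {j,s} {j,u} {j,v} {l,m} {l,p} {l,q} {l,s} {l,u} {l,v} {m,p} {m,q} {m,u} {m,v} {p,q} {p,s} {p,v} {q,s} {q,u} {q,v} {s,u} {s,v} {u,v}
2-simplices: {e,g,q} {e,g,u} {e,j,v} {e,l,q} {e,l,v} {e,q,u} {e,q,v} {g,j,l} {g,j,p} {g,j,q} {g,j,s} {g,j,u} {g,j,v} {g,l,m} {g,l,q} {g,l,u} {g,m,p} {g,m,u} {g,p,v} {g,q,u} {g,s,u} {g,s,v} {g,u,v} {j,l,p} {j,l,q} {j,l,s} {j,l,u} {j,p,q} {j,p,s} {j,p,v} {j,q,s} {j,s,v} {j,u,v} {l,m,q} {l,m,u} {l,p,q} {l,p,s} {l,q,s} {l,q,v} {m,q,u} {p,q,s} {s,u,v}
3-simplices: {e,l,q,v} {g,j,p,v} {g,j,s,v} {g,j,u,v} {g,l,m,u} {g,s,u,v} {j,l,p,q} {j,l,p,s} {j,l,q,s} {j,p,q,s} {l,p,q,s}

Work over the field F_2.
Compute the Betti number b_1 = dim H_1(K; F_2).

n_0=10 n_1=40 n_2=42 n_3=11  [Z2]
∂1: piv[eg,ej,el,eq,es,eu,ev,gm,gp] rk=9  ker:gj,gl,gq,gs,gu,gv,jl,jp,jq,js,ju,jv,lm,lp,lq,ls,lu,lv,mp,mq,mu,mv,pq,ps,pv,qs,qu,qv,su,sv,uv
∂2: piv[egq,egu,ejv,elq,elv,equ,eqv,gjl,gjp,gjq,gjs,gju,gjv,glm,glq,glu,gmp,gmu,gpv,gsu,gsv,guv,jlp,jls,jpq,jps,jqs,lmq] rk=28  ker:gqu,jlq,jlu,jpv,jsv,juv,lmu,lpq,lps,lqs,lqv,mqu,pqs,suv
∂3: piv[elqv,gjpv,gjsv,gjuv,glmu,gsuv,jlpq,jlps,jlqs,jpqs] rk=10  ker:lpqs
b_1=(40−9)−28=3

b_1=3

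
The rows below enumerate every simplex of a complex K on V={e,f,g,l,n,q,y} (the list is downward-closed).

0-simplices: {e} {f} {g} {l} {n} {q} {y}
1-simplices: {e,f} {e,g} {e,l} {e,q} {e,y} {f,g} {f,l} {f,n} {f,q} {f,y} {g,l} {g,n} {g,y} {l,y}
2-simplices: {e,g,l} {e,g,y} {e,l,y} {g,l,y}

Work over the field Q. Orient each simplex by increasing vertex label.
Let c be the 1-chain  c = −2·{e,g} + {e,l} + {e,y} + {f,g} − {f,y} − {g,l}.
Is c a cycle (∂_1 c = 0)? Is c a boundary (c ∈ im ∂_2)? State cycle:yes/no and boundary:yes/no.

n_0=7 n_1=14 n_2=4  [Q]
∂1: piv[ef,eg,el,eq,ey,fn] rk=6  ker:fg,fl,fq,fy,gl,gn,gy,ly
∂2: piv[egl,egy,ely] rk=3  ker:gly
∂1c = 0
c vs im∂2: residual ≠ 0 ⇒ not boundary

cycle:yes boundary:no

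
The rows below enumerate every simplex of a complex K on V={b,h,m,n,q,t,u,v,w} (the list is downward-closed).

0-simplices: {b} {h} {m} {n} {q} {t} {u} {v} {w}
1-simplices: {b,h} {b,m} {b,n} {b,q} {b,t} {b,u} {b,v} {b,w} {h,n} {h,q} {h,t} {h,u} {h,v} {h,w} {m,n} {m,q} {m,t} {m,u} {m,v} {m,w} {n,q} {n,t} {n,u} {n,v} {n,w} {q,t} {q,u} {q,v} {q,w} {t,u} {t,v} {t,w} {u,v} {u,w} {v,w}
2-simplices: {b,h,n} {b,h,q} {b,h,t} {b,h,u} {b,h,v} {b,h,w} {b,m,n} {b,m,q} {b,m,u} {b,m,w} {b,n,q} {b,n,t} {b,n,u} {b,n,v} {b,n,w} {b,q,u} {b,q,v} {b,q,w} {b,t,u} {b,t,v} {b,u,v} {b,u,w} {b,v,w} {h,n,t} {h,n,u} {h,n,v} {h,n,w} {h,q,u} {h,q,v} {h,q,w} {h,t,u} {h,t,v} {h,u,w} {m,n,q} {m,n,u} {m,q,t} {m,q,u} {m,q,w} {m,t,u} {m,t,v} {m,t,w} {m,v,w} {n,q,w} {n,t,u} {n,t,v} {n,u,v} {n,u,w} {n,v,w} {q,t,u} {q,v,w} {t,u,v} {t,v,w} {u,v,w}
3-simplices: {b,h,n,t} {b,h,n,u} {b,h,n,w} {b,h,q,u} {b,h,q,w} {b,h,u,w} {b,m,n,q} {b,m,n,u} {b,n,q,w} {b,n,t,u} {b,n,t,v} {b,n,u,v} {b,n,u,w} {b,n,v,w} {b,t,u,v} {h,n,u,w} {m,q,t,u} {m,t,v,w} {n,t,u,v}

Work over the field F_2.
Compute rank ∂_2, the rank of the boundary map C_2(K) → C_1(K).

n_0=9 n_1=35 n_2=53 n_3=19  [Z2]
∂1: piv[bh,bm,bn,bq,bt,bu,bv,bw] rk=8  ker:hn,hq,ht,hu,hv,hw,mn,mq,mt,mu,mv,mw,nq,nt,nu,nv,nw,qt,qu,qv,qw,tu,tv,tw,uv,uw,vw
∂2: piv[bhn,bhq,bht,bhu,bhv,bhw,bmn,bmq,bmu,bmw,bnq,bnt,bnu,bnv,bnw,bqu,bqv,bqw,btu,btv,buv,buw,bvw,mqt,mtu,mtv,mtw] rk=27  ker:hnt,hnu,hnv,hnw,hqu,hqv,hqw,htu,htv,huw,mnq,mnu,mqu,mqw,mvw,nqw,ntu,ntv,nuv,nuw,nvw,qtu,qvw,tuv,tvw,uvw
∂3: piv[bhnt,bhnu,bhnw,bhqu,bhqw,bhuw,bmnq,bmnu,bnqw,bntu,bntv,bnuv,bnuw,bnvw,btuv,mqtu,mtvw] rk=17  ker:hnuw,ntuv
rk∂_2=27

rank∂_2=27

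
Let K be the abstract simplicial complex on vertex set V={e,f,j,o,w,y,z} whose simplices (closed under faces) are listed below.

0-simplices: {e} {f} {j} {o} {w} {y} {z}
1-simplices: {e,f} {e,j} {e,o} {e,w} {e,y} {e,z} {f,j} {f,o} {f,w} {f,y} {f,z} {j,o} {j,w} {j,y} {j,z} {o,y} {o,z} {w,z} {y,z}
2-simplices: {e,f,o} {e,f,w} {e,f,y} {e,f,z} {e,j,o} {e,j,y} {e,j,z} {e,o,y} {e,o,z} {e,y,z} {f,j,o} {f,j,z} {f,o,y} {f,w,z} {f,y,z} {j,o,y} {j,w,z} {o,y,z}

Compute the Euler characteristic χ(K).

n_0=7 n_1=19 n_2=18
χ=+7−19+18=6

χ(K)=6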